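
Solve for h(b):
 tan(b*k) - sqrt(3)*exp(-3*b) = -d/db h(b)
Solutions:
 h(b) = C1 - Piecewise((sqrt(3)*exp(-3*b)/3 + log(tan(b*k)^2 + 1)/(2*k), Ne(k, 0)), (sqrt(3)*exp(-3*b)/3, True))


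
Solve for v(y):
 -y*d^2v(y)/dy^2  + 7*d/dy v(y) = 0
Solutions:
 v(y) = C1 + C2*y^8


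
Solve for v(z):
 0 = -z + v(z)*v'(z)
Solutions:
 v(z) = -sqrt(C1 + z^2)
 v(z) = sqrt(C1 + z^2)


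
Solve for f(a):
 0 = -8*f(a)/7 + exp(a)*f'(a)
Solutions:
 f(a) = C1*exp(-8*exp(-a)/7)


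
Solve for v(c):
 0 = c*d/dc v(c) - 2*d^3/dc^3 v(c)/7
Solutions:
 v(c) = C1 + Integral(C2*airyai(2^(2/3)*7^(1/3)*c/2) + C3*airybi(2^(2/3)*7^(1/3)*c/2), c)


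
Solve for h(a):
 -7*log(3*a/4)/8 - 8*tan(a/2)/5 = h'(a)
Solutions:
 h(a) = C1 - 7*a*log(a)/8 - 7*a*log(3)/8 + 7*a/8 + 7*a*log(2)/4 + 16*log(cos(a/2))/5


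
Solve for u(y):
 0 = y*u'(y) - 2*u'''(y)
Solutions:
 u(y) = C1 + Integral(C2*airyai(2^(2/3)*y/2) + C3*airybi(2^(2/3)*y/2), y)


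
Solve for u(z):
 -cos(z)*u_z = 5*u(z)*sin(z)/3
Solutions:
 u(z) = C1*cos(z)^(5/3)


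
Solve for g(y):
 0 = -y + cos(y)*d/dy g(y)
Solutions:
 g(y) = C1 + Integral(y/cos(y), y)


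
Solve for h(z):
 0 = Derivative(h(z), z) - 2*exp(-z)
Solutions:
 h(z) = C1 - 2*exp(-z)


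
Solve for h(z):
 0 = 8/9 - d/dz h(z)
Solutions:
 h(z) = C1 + 8*z/9


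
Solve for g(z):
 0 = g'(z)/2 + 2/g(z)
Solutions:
 g(z) = -sqrt(C1 - 8*z)
 g(z) = sqrt(C1 - 8*z)


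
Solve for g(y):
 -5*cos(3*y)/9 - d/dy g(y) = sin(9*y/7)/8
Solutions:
 g(y) = C1 - 5*sin(3*y)/27 + 7*cos(9*y/7)/72


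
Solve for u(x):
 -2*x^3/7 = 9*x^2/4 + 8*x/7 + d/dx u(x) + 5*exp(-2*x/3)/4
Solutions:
 u(x) = C1 - x^4/14 - 3*x^3/4 - 4*x^2/7 + 15*exp(-2*x/3)/8


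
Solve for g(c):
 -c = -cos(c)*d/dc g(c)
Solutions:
 g(c) = C1 + Integral(c/cos(c), c)


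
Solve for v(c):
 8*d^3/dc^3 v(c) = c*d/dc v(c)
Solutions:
 v(c) = C1 + Integral(C2*airyai(c/2) + C3*airybi(c/2), c)


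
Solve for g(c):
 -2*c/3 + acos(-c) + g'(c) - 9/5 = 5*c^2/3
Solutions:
 g(c) = C1 + 5*c^3/9 + c^2/3 - c*acos(-c) + 9*c/5 - sqrt(1 - c^2)


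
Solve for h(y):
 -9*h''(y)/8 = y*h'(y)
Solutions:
 h(y) = C1 + C2*erf(2*y/3)


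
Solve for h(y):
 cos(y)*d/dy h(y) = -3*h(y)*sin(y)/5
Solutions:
 h(y) = C1*cos(y)^(3/5)


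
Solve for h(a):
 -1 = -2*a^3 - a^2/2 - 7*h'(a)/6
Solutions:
 h(a) = C1 - 3*a^4/7 - a^3/7 + 6*a/7


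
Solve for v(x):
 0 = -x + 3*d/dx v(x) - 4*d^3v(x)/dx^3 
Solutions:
 v(x) = C1 + C2*exp(-sqrt(3)*x/2) + C3*exp(sqrt(3)*x/2) + x^2/6


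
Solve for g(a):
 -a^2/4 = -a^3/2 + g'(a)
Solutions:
 g(a) = C1 + a^4/8 - a^3/12


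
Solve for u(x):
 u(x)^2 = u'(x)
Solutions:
 u(x) = -1/(C1 + x)


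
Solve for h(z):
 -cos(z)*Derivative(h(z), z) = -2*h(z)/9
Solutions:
 h(z) = C1*(sin(z) + 1)^(1/9)/(sin(z) - 1)^(1/9)


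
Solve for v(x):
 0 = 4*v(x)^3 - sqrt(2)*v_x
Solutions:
 v(x) = -sqrt(2)*sqrt(-1/(C1 + 2*sqrt(2)*x))/2
 v(x) = sqrt(2)*sqrt(-1/(C1 + 2*sqrt(2)*x))/2


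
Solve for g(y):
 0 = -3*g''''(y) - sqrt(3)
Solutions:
 g(y) = C1 + C2*y + C3*y^2 + C4*y^3 - sqrt(3)*y^4/72


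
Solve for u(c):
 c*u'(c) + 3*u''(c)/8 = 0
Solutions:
 u(c) = C1 + C2*erf(2*sqrt(3)*c/3)


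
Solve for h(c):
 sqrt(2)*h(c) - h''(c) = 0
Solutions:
 h(c) = C1*exp(-2^(1/4)*c) + C2*exp(2^(1/4)*c)


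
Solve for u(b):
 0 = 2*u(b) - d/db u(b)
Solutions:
 u(b) = C1*exp(2*b)


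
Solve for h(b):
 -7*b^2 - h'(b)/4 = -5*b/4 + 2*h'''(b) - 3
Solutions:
 h(b) = C1 + C2*sin(sqrt(2)*b/4) + C3*cos(sqrt(2)*b/4) - 28*b^3/3 + 5*b^2/2 + 460*b


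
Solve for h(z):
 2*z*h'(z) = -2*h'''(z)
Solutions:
 h(z) = C1 + Integral(C2*airyai(-z) + C3*airybi(-z), z)


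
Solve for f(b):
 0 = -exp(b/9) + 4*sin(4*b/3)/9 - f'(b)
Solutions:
 f(b) = C1 - 9*exp(b/9) - cos(4*b/3)/3


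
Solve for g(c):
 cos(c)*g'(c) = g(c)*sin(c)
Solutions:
 g(c) = C1/cos(c)


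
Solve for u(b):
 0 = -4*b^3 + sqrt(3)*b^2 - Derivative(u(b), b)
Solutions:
 u(b) = C1 - b^4 + sqrt(3)*b^3/3


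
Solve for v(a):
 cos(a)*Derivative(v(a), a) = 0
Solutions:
 v(a) = C1


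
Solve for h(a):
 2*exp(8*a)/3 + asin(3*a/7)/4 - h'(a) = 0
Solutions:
 h(a) = C1 + a*asin(3*a/7)/4 + sqrt(49 - 9*a^2)/12 + exp(8*a)/12


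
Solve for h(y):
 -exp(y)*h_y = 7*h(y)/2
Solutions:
 h(y) = C1*exp(7*exp(-y)/2)


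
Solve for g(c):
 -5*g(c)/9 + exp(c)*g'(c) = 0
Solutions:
 g(c) = C1*exp(-5*exp(-c)/9)


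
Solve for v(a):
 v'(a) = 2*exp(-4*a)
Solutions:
 v(a) = C1 - exp(-4*a)/2


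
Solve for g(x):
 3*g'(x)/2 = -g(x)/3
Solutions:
 g(x) = C1*exp(-2*x/9)


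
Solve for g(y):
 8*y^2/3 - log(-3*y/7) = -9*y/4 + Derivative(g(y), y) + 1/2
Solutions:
 g(y) = C1 + 8*y^3/9 + 9*y^2/8 - y*log(-y) + y*(-log(3) + 1/2 + log(7))


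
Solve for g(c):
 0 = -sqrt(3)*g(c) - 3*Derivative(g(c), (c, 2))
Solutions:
 g(c) = C1*sin(3^(3/4)*c/3) + C2*cos(3^(3/4)*c/3)


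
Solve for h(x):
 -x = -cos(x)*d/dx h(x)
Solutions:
 h(x) = C1 + Integral(x/cos(x), x)


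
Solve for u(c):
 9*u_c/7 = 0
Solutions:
 u(c) = C1


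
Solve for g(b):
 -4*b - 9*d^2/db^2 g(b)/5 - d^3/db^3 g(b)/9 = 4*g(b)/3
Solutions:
 g(b) = C1*exp(b*(-54 + 243*3^(2/3)/(10*sqrt(33430) + 6811)^(1/3) + 3^(1/3)*(10*sqrt(33430) + 6811)^(1/3))/10)*sin(3^(1/6)*b*(-3^(2/3)*(10*sqrt(33430) + 6811)^(1/3) + 729/(10*sqrt(33430) + 6811)^(1/3))/10) + C2*exp(b*(-54 + 243*3^(2/3)/(10*sqrt(33430) + 6811)^(1/3) + 3^(1/3)*(10*sqrt(33430) + 6811)^(1/3))/10)*cos(3^(1/6)*b*(-3^(2/3)*(10*sqrt(33430) + 6811)^(1/3) + 729/(10*sqrt(33430) + 6811)^(1/3))/10) + C3*exp(-b*(243*3^(2/3)/(10*sqrt(33430) + 6811)^(1/3) + 27 + 3^(1/3)*(10*sqrt(33430) + 6811)^(1/3))/5) - 3*b


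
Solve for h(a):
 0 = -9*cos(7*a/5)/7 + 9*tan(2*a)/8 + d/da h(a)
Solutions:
 h(a) = C1 + 9*log(cos(2*a))/16 + 45*sin(7*a/5)/49


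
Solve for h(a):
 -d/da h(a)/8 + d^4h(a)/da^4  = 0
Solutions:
 h(a) = C1 + C4*exp(a/2) + (C2*sin(sqrt(3)*a/4) + C3*cos(sqrt(3)*a/4))*exp(-a/4)


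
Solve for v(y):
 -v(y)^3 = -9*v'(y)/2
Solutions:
 v(y) = -3*sqrt(2)*sqrt(-1/(C1 + 2*y))/2
 v(y) = 3*sqrt(2)*sqrt(-1/(C1 + 2*y))/2


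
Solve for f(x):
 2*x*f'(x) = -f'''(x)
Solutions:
 f(x) = C1 + Integral(C2*airyai(-2^(1/3)*x) + C3*airybi(-2^(1/3)*x), x)


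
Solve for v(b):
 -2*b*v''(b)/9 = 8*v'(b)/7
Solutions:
 v(b) = C1 + C2/b^(29/7)


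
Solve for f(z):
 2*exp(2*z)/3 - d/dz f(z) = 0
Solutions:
 f(z) = C1 + exp(2*z)/3


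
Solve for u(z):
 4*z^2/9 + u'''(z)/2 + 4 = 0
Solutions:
 u(z) = C1 + C2*z + C3*z^2 - 2*z^5/135 - 4*z^3/3


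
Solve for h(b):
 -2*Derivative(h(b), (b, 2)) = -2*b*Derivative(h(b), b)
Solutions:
 h(b) = C1 + C2*erfi(sqrt(2)*b/2)


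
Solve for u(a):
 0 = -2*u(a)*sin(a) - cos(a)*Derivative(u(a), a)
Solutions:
 u(a) = C1*cos(a)^2


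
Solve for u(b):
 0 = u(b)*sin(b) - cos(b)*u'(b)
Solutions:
 u(b) = C1/cos(b)


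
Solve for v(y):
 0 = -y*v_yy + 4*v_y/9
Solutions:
 v(y) = C1 + C2*y^(13/9)


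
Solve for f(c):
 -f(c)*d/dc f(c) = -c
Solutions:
 f(c) = -sqrt(C1 + c^2)
 f(c) = sqrt(C1 + c^2)


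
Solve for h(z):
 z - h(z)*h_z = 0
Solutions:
 h(z) = -sqrt(C1 + z^2)
 h(z) = sqrt(C1 + z^2)


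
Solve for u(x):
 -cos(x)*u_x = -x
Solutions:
 u(x) = C1 + Integral(x/cos(x), x)


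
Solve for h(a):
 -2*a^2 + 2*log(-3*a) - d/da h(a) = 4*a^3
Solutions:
 h(a) = C1 - a^4 - 2*a^3/3 + 2*a*log(-a) + 2*a*(-1 + log(3))


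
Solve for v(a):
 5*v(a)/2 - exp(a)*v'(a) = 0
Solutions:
 v(a) = C1*exp(-5*exp(-a)/2)


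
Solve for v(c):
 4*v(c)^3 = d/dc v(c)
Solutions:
 v(c) = -sqrt(2)*sqrt(-1/(C1 + 4*c))/2
 v(c) = sqrt(2)*sqrt(-1/(C1 + 4*c))/2


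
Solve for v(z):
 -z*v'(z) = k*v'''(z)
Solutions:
 v(z) = C1 + Integral(C2*airyai(z*(-1/k)^(1/3)) + C3*airybi(z*(-1/k)^(1/3)), z)


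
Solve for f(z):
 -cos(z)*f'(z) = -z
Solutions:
 f(z) = C1 + Integral(z/cos(z), z)


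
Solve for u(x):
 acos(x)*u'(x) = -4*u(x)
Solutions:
 u(x) = C1*exp(-4*Integral(1/acos(x), x))


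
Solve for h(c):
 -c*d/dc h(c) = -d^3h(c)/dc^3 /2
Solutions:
 h(c) = C1 + Integral(C2*airyai(2^(1/3)*c) + C3*airybi(2^(1/3)*c), c)


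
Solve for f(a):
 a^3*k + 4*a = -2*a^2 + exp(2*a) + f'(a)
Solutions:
 f(a) = C1 + a^4*k/4 + 2*a^3/3 + 2*a^2 - exp(2*a)/2


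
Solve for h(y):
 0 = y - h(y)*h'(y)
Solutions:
 h(y) = -sqrt(C1 + y^2)
 h(y) = sqrt(C1 + y^2)


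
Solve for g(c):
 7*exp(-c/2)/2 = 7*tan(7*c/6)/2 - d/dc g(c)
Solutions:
 g(c) = C1 + 3*log(tan(7*c/6)^2 + 1)/2 + 7*exp(-c/2)


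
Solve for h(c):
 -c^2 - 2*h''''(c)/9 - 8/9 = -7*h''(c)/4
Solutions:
 h(c) = C1 + C2*c + C3*exp(-3*sqrt(14)*c/4) + C4*exp(3*sqrt(14)*c/4) + c^4/21 + 16*c^2/49


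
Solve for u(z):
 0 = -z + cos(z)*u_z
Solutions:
 u(z) = C1 + Integral(z/cos(z), z)


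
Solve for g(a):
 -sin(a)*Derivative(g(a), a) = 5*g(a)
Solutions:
 g(a) = C1*sqrt(cos(a) + 1)*(cos(a)^2 + 2*cos(a) + 1)/(sqrt(cos(a) - 1)*(cos(a)^2 - 2*cos(a) + 1))


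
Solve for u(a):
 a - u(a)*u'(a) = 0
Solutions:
 u(a) = -sqrt(C1 + a^2)
 u(a) = sqrt(C1 + a^2)


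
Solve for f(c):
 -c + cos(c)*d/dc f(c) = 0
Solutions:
 f(c) = C1 + Integral(c/cos(c), c)


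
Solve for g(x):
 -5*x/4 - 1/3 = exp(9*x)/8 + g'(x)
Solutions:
 g(x) = C1 - 5*x^2/8 - x/3 - exp(9*x)/72


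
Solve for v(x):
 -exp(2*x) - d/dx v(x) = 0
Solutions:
 v(x) = C1 - exp(2*x)/2


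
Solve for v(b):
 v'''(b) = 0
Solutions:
 v(b) = C1 + C2*b + C3*b^2


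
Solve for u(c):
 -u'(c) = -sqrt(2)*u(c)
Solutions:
 u(c) = C1*exp(sqrt(2)*c)


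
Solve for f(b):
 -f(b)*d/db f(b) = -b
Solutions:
 f(b) = -sqrt(C1 + b^2)
 f(b) = sqrt(C1 + b^2)


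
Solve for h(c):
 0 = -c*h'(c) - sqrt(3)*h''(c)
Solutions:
 h(c) = C1 + C2*erf(sqrt(2)*3^(3/4)*c/6)


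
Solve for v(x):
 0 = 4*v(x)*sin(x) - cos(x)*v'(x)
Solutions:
 v(x) = C1/cos(x)^4


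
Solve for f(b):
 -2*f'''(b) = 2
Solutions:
 f(b) = C1 + C2*b + C3*b^2 - b^3/6


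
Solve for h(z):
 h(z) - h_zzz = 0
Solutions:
 h(z) = C3*exp(z) + (C1*sin(sqrt(3)*z/2) + C2*cos(sqrt(3)*z/2))*exp(-z/2)


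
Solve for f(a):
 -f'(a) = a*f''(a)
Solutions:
 f(a) = C1 + C2*log(a)


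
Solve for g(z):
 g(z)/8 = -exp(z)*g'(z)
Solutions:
 g(z) = C1*exp(exp(-z)/8)


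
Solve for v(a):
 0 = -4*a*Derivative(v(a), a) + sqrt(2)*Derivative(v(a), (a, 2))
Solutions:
 v(a) = C1 + C2*erfi(2^(1/4)*a)


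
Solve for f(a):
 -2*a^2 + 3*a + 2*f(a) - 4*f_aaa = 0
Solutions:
 f(a) = C3*exp(2^(2/3)*a/2) + a^2 - 3*a/2 + (C1*sin(2^(2/3)*sqrt(3)*a/4) + C2*cos(2^(2/3)*sqrt(3)*a/4))*exp(-2^(2/3)*a/4)


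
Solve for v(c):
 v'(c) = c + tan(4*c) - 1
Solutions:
 v(c) = C1 + c^2/2 - c - log(cos(4*c))/4


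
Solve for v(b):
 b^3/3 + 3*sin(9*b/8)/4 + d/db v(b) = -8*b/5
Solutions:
 v(b) = C1 - b^4/12 - 4*b^2/5 + 2*cos(9*b/8)/3


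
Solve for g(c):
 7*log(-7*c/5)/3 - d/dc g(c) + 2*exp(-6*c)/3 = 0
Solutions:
 g(c) = C1 + 7*c*log(-c)/3 + 7*c*(-log(5) - 1 + log(7))/3 - exp(-6*c)/9


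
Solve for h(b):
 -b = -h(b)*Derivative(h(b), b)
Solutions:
 h(b) = -sqrt(C1 + b^2)
 h(b) = sqrt(C1 + b^2)


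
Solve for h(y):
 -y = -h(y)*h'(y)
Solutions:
 h(y) = -sqrt(C1 + y^2)
 h(y) = sqrt(C1 + y^2)


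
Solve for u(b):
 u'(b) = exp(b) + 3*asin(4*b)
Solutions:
 u(b) = C1 + 3*b*asin(4*b) + 3*sqrt(1 - 16*b^2)/4 + exp(b)


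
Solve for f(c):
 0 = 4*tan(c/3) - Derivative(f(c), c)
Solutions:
 f(c) = C1 - 12*log(cos(c/3))


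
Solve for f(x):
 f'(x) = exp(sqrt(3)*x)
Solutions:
 f(x) = C1 + sqrt(3)*exp(sqrt(3)*x)/3


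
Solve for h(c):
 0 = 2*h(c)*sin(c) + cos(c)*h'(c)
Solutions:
 h(c) = C1*cos(c)^2


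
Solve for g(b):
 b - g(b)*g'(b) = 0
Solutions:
 g(b) = -sqrt(C1 + b^2)
 g(b) = sqrt(C1 + b^2)


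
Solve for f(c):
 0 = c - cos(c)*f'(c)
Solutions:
 f(c) = C1 + Integral(c/cos(c), c)


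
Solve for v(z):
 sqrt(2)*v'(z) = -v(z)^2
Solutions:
 v(z) = 2/(C1 + sqrt(2)*z)


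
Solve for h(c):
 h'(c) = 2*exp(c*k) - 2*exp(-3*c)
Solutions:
 h(c) = C1 + 2*exp(-3*c)/3 + 2*exp(c*k)/k


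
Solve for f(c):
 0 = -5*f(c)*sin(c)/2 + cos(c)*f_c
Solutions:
 f(c) = C1/cos(c)^(5/2)


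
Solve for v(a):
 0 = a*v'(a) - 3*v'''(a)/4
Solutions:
 v(a) = C1 + Integral(C2*airyai(6^(2/3)*a/3) + C3*airybi(6^(2/3)*a/3), a)


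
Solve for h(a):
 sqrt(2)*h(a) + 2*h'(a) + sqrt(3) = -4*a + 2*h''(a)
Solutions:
 h(a) = C1*exp(a*(1 - sqrt(1 + 2*sqrt(2)))/2) + C2*exp(a*(1 + sqrt(1 + 2*sqrt(2)))/2) - 2*sqrt(2)*a - sqrt(6)/2 + 4


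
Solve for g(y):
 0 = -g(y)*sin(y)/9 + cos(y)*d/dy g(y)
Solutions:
 g(y) = C1/cos(y)^(1/9)


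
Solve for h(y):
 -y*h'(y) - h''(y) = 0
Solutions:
 h(y) = C1 + C2*erf(sqrt(2)*y/2)


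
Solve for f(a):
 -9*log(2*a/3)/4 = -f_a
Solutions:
 f(a) = C1 + 9*a*log(a)/4 - 9*a*log(3)/4 - 9*a/4 + 9*a*log(2)/4


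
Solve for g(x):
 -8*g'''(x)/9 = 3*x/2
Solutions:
 g(x) = C1 + C2*x + C3*x^2 - 9*x^4/128


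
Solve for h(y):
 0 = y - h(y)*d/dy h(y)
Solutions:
 h(y) = -sqrt(C1 + y^2)
 h(y) = sqrt(C1 + y^2)


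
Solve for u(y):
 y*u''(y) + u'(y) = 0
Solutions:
 u(y) = C1 + C2*log(y)


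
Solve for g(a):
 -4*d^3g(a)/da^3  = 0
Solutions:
 g(a) = C1 + C2*a + C3*a^2


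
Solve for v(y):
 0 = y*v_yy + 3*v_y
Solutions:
 v(y) = C1 + C2/y^2


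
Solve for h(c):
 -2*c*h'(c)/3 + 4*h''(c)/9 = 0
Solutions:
 h(c) = C1 + C2*erfi(sqrt(3)*c/2)


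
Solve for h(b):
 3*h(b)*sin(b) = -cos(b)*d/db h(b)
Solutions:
 h(b) = C1*cos(b)^3


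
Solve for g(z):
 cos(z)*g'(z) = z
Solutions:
 g(z) = C1 + Integral(z/cos(z), z)


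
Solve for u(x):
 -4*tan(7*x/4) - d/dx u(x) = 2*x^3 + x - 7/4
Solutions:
 u(x) = C1 - x^4/2 - x^2/2 + 7*x/4 + 16*log(cos(7*x/4))/7


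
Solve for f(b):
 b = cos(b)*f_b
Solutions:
 f(b) = C1 + Integral(b/cos(b), b)


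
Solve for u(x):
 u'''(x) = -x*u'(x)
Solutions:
 u(x) = C1 + Integral(C2*airyai(-x) + C3*airybi(-x), x)


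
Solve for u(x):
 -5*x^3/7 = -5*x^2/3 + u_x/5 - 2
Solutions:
 u(x) = C1 - 25*x^4/28 + 25*x^3/9 + 10*x


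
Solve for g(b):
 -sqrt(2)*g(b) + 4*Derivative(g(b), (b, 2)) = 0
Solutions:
 g(b) = C1*exp(-2^(1/4)*b/2) + C2*exp(2^(1/4)*b/2)


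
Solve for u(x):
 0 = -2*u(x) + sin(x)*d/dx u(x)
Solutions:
 u(x) = C1*(cos(x) - 1)/(cos(x) + 1)


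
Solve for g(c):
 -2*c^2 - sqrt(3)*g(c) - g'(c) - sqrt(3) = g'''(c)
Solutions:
 g(c) = C1*exp(2^(1/3)*sqrt(3)*c*(-2/(9 + sqrt(85))^(1/3) + 2^(1/3)*(9 + sqrt(85))^(1/3))/12)*sin(2^(1/3)*c*(2/(9 + sqrt(85))^(1/3) + 2^(1/3)*(9 + sqrt(85))^(1/3))/4) + C2*exp(2^(1/3)*sqrt(3)*c*(-2/(9 + sqrt(85))^(1/3) + 2^(1/3)*(9 + sqrt(85))^(1/3))/12)*cos(2^(1/3)*c*(2/(9 + sqrt(85))^(1/3) + 2^(1/3)*(9 + sqrt(85))^(1/3))/4) + C3*exp(-2^(1/3)*sqrt(3)*c*(-2/(9 + sqrt(85))^(1/3) + 2^(1/3)*(9 + sqrt(85))^(1/3))/6) - 2*sqrt(3)*c^2/3 + 4*c/3 - 1 - 4*sqrt(3)/9


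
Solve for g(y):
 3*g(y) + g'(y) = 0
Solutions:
 g(y) = C1*exp(-3*y)


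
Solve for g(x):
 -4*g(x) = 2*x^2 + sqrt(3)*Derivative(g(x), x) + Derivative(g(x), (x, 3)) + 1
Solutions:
 g(x) = C1*exp(x*(-3^(5/6)/(6 + sqrt(sqrt(3) + 36))^(1/3) + 3^(2/3)*(6 + sqrt(sqrt(3) + 36))^(1/3))/6)*sin(x*(3^(1/3)/(6 + sqrt(sqrt(3) + 36))^(1/3) + 3^(1/6)*(6 + sqrt(sqrt(3) + 36))^(1/3))/2) + C2*exp(x*(-3^(5/6)/(6 + sqrt(sqrt(3) + 36))^(1/3) + 3^(2/3)*(6 + sqrt(sqrt(3) + 36))^(1/3))/6)*cos(x*(3^(1/3)/(6 + sqrt(sqrt(3) + 36))^(1/3) + 3^(1/6)*(6 + sqrt(sqrt(3) + 36))^(1/3))/2) + C3*exp(-x*(-3^(5/6)/(6 + sqrt(sqrt(3) + 36))^(1/3) + 3^(2/3)*(6 + sqrt(sqrt(3) + 36))^(1/3))/3) - x^2/2 + sqrt(3)*x/4 - 7/16


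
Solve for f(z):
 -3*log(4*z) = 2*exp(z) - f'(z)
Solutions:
 f(z) = C1 + 3*z*log(z) + 3*z*(-1 + 2*log(2)) + 2*exp(z)


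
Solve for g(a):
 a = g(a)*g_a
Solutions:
 g(a) = -sqrt(C1 + a^2)
 g(a) = sqrt(C1 + a^2)


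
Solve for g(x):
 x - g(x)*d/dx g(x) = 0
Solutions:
 g(x) = -sqrt(C1 + x^2)
 g(x) = sqrt(C1 + x^2)


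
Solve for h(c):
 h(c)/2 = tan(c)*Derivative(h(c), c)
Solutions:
 h(c) = C1*sqrt(sin(c))


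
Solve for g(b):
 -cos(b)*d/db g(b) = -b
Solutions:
 g(b) = C1 + Integral(b/cos(b), b)


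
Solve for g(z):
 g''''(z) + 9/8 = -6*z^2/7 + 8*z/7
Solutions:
 g(z) = C1 + C2*z + C3*z^2 + C4*z^3 - z^6/420 + z^5/105 - 3*z^4/64


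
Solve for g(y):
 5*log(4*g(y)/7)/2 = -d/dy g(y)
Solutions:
 2*Integral(1/(log(_y) - log(7) + 2*log(2)), (_y, g(y)))/5 = C1 - y


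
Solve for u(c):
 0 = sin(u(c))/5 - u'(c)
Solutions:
 -c/5 + log(cos(u(c)) - 1)/2 - log(cos(u(c)) + 1)/2 = C1


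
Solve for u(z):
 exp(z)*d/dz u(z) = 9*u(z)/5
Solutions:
 u(z) = C1*exp(-9*exp(-z)/5)


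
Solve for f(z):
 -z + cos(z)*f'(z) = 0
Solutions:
 f(z) = C1 + Integral(z/cos(z), z)


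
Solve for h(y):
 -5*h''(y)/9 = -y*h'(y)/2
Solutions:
 h(y) = C1 + C2*erfi(3*sqrt(5)*y/10)


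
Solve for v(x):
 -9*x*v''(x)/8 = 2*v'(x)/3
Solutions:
 v(x) = C1 + C2*x^(11/27)


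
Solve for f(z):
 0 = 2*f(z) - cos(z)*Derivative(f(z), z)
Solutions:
 f(z) = C1*(sin(z) + 1)/(sin(z) - 1)


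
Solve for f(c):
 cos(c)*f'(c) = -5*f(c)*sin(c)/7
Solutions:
 f(c) = C1*cos(c)^(5/7)


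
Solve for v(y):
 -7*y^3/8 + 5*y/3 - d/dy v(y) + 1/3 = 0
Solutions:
 v(y) = C1 - 7*y^4/32 + 5*y^2/6 + y/3


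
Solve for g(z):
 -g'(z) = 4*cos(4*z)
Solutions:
 g(z) = C1 - sin(4*z)


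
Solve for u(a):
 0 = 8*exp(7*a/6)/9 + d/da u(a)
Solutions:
 u(a) = C1 - 16*exp(7*a/6)/21


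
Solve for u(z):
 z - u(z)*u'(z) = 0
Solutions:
 u(z) = -sqrt(C1 + z^2)
 u(z) = sqrt(C1 + z^2)


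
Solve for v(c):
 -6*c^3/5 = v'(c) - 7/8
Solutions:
 v(c) = C1 - 3*c^4/10 + 7*c/8


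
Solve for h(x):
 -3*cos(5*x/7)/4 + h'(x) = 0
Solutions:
 h(x) = C1 + 21*sin(5*x/7)/20


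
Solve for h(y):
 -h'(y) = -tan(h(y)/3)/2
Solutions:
 h(y) = -3*asin(C1*exp(y/6)) + 3*pi
 h(y) = 3*asin(C1*exp(y/6))


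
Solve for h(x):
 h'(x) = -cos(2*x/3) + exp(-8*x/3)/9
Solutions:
 h(x) = C1 - 3*sin(2*x/3)/2 - exp(-8*x/3)/24


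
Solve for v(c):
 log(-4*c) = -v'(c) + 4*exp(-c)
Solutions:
 v(c) = C1 - c*log(-c) + c*(1 - 2*log(2)) - 4*exp(-c)


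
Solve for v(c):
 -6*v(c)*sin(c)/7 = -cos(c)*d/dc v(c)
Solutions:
 v(c) = C1/cos(c)^(6/7)


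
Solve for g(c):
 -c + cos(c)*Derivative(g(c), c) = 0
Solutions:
 g(c) = C1 + Integral(c/cos(c), c)


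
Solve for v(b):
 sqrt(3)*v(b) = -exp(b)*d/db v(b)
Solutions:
 v(b) = C1*exp(sqrt(3)*exp(-b))


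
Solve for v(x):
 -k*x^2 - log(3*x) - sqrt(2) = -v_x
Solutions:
 v(x) = C1 + k*x^3/3 + x*log(x) - x + x*log(3) + sqrt(2)*x


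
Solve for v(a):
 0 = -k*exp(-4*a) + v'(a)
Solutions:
 v(a) = C1 - k*exp(-4*a)/4


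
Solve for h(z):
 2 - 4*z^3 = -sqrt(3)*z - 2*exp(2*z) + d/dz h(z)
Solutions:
 h(z) = C1 - z^4 + sqrt(3)*z^2/2 + 2*z + exp(2*z)


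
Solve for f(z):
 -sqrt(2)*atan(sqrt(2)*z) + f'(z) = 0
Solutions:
 f(z) = C1 + sqrt(2)*(z*atan(sqrt(2)*z) - sqrt(2)*log(2*z^2 + 1)/4)


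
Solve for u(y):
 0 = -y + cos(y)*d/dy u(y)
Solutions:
 u(y) = C1 + Integral(y/cos(y), y)


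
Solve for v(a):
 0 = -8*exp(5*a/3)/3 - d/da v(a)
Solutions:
 v(a) = C1 - 8*exp(5*a/3)/5


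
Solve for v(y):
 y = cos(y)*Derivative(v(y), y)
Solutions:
 v(y) = C1 + Integral(y/cos(y), y)


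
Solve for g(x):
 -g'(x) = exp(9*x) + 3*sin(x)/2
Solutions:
 g(x) = C1 - exp(9*x)/9 + 3*cos(x)/2


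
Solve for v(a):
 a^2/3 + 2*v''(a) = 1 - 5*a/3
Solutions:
 v(a) = C1 + C2*a - a^4/72 - 5*a^3/36 + a^2/4


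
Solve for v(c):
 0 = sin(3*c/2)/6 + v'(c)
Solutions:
 v(c) = C1 + cos(3*c/2)/9


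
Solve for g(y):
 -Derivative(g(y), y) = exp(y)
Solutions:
 g(y) = C1 - exp(y)


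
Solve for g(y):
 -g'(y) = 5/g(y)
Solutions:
 g(y) = -sqrt(C1 - 10*y)
 g(y) = sqrt(C1 - 10*y)


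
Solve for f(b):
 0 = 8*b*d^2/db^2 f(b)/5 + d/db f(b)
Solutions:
 f(b) = C1 + C2*b^(3/8)


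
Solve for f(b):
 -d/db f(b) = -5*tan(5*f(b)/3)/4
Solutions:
 f(b) = -3*asin(C1*exp(25*b/12))/5 + 3*pi/5
 f(b) = 3*asin(C1*exp(25*b/12))/5


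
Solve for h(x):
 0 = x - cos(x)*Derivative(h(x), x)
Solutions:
 h(x) = C1 + Integral(x/cos(x), x)


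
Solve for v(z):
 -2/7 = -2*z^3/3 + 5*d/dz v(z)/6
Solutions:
 v(z) = C1 + z^4/5 - 12*z/35


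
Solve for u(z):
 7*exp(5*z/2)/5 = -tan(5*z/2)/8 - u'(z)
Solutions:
 u(z) = C1 - 14*exp(5*z/2)/25 + log(cos(5*z/2))/20


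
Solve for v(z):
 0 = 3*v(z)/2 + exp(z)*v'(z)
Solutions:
 v(z) = C1*exp(3*exp(-z)/2)


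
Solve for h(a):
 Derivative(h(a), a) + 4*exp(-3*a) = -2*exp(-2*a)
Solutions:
 h(a) = C1 + exp(-2*a) + 4*exp(-3*a)/3


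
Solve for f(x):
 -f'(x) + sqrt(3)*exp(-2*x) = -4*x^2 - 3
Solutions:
 f(x) = C1 + 4*x^3/3 + 3*x - sqrt(3)*exp(-2*x)/2


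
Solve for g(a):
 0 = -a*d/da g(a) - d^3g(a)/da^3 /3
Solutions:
 g(a) = C1 + Integral(C2*airyai(-3^(1/3)*a) + C3*airybi(-3^(1/3)*a), a)


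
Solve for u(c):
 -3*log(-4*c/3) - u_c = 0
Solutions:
 u(c) = C1 - 3*c*log(-c) + 3*c*(-2*log(2) + 1 + log(3))


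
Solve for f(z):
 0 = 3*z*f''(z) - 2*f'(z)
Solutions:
 f(z) = C1 + C2*z^(5/3)


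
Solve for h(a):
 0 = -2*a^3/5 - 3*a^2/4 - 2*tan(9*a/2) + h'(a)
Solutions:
 h(a) = C1 + a^4/10 + a^3/4 - 4*log(cos(9*a/2))/9


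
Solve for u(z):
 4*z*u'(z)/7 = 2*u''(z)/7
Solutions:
 u(z) = C1 + C2*erfi(z)


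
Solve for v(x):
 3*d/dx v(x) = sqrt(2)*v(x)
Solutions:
 v(x) = C1*exp(sqrt(2)*x/3)


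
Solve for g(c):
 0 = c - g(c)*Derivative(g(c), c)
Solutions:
 g(c) = -sqrt(C1 + c^2)
 g(c) = sqrt(C1 + c^2)


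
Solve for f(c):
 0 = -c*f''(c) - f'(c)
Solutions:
 f(c) = C1 + C2*log(c)


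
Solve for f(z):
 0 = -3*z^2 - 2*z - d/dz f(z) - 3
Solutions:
 f(z) = C1 - z^3 - z^2 - 3*z


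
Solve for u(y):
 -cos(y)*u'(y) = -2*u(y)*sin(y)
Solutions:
 u(y) = C1/cos(y)^2


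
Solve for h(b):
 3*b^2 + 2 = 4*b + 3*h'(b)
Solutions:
 h(b) = C1 + b^3/3 - 2*b^2/3 + 2*b/3


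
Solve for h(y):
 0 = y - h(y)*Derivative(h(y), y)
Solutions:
 h(y) = -sqrt(C1 + y^2)
 h(y) = sqrt(C1 + y^2)


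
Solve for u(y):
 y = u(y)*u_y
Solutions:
 u(y) = -sqrt(C1 + y^2)
 u(y) = sqrt(C1 + y^2)


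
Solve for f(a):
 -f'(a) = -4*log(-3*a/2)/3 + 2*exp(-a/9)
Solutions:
 f(a) = C1 + 4*a*log(-a)/3 + 4*a*(-1 - log(2) + log(3))/3 + 18*exp(-a/9)


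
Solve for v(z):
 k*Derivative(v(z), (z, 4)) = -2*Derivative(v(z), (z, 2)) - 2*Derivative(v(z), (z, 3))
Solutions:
 v(z) = C1 + C2*z + C3*exp(z*(sqrt(1 - 2*k) - 1)/k) + C4*exp(-z*(sqrt(1 - 2*k) + 1)/k)


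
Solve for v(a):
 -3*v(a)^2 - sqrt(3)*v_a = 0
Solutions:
 v(a) = 1/(C1 + sqrt(3)*a)


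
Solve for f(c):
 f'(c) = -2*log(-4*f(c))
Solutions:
 Integral(1/(log(-_y) + 2*log(2)), (_y, f(c)))/2 = C1 - c


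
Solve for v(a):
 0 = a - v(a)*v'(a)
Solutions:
 v(a) = -sqrt(C1 + a^2)
 v(a) = sqrt(C1 + a^2)


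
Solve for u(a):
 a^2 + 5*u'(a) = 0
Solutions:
 u(a) = C1 - a^3/15


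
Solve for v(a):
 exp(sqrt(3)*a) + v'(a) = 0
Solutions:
 v(a) = C1 - sqrt(3)*exp(sqrt(3)*a)/3


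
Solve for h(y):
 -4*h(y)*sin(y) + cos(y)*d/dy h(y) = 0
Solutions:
 h(y) = C1/cos(y)^4


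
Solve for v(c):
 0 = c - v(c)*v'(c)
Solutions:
 v(c) = -sqrt(C1 + c^2)
 v(c) = sqrt(C1 + c^2)


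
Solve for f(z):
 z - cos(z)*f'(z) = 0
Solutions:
 f(z) = C1 + Integral(z/cos(z), z)


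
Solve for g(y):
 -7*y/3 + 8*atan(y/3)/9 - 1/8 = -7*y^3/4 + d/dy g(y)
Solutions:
 g(y) = C1 + 7*y^4/16 - 7*y^2/6 + 8*y*atan(y/3)/9 - y/8 - 4*log(y^2 + 9)/3


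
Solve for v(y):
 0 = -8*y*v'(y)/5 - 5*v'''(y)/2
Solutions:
 v(y) = C1 + Integral(C2*airyai(-2*10^(1/3)*y/5) + C3*airybi(-2*10^(1/3)*y/5), y)


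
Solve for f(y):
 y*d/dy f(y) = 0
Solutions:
 f(y) = C1


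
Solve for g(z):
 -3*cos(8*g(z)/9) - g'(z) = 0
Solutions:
 3*z - 9*log(sin(8*g(z)/9) - 1)/16 + 9*log(sin(8*g(z)/9) + 1)/16 = C1


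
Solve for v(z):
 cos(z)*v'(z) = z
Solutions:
 v(z) = C1 + Integral(z/cos(z), z)


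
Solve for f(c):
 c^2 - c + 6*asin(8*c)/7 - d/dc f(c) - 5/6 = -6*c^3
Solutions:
 f(c) = C1 + 3*c^4/2 + c^3/3 - c^2/2 + 6*c*asin(8*c)/7 - 5*c/6 + 3*sqrt(1 - 64*c^2)/28


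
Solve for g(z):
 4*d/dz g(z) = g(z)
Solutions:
 g(z) = C1*exp(z/4)


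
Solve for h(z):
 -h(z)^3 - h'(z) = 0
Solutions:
 h(z) = -sqrt(2)*sqrt(-1/(C1 - z))/2
 h(z) = sqrt(2)*sqrt(-1/(C1 - z))/2


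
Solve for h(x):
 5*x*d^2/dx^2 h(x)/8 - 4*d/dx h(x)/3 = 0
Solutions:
 h(x) = C1 + C2*x^(47/15)


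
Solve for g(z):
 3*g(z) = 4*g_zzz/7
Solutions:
 g(z) = C3*exp(42^(1/3)*z/2) + (C1*sin(14^(1/3)*3^(5/6)*z/4) + C2*cos(14^(1/3)*3^(5/6)*z/4))*exp(-42^(1/3)*z/4)


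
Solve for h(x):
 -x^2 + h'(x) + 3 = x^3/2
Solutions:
 h(x) = C1 + x^4/8 + x^3/3 - 3*x


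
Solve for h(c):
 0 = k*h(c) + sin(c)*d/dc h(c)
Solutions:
 h(c) = C1*exp(k*(-log(cos(c) - 1) + log(cos(c) + 1))/2)


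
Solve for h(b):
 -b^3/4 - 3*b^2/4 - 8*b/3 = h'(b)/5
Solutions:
 h(b) = C1 - 5*b^4/16 - 5*b^3/4 - 20*b^2/3


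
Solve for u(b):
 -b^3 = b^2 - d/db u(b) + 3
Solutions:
 u(b) = C1 + b^4/4 + b^3/3 + 3*b


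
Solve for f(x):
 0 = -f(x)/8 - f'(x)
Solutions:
 f(x) = C1*exp(-x/8)


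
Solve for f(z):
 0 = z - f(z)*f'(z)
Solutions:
 f(z) = -sqrt(C1 + z^2)
 f(z) = sqrt(C1 + z^2)


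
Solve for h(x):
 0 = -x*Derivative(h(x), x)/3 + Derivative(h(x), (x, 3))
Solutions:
 h(x) = C1 + Integral(C2*airyai(3^(2/3)*x/3) + C3*airybi(3^(2/3)*x/3), x)


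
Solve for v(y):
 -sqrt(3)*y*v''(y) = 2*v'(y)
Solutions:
 v(y) = C1 + C2*y^(1 - 2*sqrt(3)/3)


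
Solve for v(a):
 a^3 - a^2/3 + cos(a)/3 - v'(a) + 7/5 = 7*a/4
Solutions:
 v(a) = C1 + a^4/4 - a^3/9 - 7*a^2/8 + 7*a/5 + sin(a)/3


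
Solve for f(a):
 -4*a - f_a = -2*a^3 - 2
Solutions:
 f(a) = C1 + a^4/2 - 2*a^2 + 2*a


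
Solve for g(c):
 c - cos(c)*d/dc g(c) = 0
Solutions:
 g(c) = C1 + Integral(c/cos(c), c)


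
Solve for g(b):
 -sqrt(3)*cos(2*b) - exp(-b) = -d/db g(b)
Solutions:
 g(b) = C1 + sqrt(3)*sin(2*b)/2 - exp(-b)


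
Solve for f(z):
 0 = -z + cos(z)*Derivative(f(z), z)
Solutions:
 f(z) = C1 + Integral(z/cos(z), z)


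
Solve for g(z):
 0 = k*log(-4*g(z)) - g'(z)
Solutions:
 Integral(1/(log(-_y) + 2*log(2)), (_y, g(z))) = C1 + k*z


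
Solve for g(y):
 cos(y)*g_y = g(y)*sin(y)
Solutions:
 g(y) = C1/cos(y)


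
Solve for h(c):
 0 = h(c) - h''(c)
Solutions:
 h(c) = C1*exp(-c) + C2*exp(c)


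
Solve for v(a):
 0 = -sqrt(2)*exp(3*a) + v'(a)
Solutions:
 v(a) = C1 + sqrt(2)*exp(3*a)/3


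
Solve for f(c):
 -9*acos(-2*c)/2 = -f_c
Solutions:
 f(c) = C1 + 9*c*acos(-2*c)/2 + 9*sqrt(1 - 4*c^2)/4


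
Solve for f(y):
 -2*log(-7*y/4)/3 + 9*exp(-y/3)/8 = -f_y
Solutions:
 f(y) = C1 + 2*y*log(-y)/3 + 2*y*(-2*log(2) - 1 + log(7))/3 + 27*exp(-y/3)/8


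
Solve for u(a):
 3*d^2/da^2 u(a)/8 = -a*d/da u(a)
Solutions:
 u(a) = C1 + C2*erf(2*sqrt(3)*a/3)


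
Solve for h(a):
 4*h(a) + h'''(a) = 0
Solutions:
 h(a) = C3*exp(-2^(2/3)*a) + (C1*sin(2^(2/3)*sqrt(3)*a/2) + C2*cos(2^(2/3)*sqrt(3)*a/2))*exp(2^(2/3)*a/2)


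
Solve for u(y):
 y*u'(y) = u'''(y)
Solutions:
 u(y) = C1 + Integral(C2*airyai(y) + C3*airybi(y), y)


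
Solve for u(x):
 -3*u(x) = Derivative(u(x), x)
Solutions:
 u(x) = C1*exp(-3*x)


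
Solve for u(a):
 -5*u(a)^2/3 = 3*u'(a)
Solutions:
 u(a) = 9/(C1 + 5*a)


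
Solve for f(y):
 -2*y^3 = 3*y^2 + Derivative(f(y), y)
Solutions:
 f(y) = C1 - y^4/2 - y^3


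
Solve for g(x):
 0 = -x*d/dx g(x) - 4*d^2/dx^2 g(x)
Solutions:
 g(x) = C1 + C2*erf(sqrt(2)*x/4)


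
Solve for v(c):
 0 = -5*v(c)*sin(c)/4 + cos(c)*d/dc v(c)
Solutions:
 v(c) = C1/cos(c)^(5/4)


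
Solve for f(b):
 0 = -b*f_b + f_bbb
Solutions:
 f(b) = C1 + Integral(C2*airyai(b) + C3*airybi(b), b)


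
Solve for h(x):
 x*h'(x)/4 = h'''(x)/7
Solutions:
 h(x) = C1 + Integral(C2*airyai(14^(1/3)*x/2) + C3*airybi(14^(1/3)*x/2), x)


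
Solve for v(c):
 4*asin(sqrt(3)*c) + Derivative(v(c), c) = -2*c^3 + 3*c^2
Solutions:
 v(c) = C1 - c^4/2 + c^3 - 4*c*asin(sqrt(3)*c) - 4*sqrt(3)*sqrt(1 - 3*c^2)/3


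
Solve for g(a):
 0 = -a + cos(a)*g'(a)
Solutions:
 g(a) = C1 + Integral(a/cos(a), a)


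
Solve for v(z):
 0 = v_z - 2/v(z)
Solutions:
 v(z) = -sqrt(C1 + 4*z)
 v(z) = sqrt(C1 + 4*z)


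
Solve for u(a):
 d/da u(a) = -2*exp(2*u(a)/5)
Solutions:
 u(a) = 5*log(-sqrt(-1/(C1 - 2*a))) - 5*log(2) + 5*log(10)/2
 u(a) = 5*log(-1/(C1 - 2*a))/2 - 5*log(2) + 5*log(10)/2


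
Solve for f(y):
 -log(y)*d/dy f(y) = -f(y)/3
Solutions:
 f(y) = C1*exp(li(y)/3)


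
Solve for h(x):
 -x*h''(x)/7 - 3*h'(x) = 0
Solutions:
 h(x) = C1 + C2/x^20


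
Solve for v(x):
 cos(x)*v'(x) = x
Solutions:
 v(x) = C1 + Integral(x/cos(x), x)


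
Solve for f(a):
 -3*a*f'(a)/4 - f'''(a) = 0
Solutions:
 f(a) = C1 + Integral(C2*airyai(-6^(1/3)*a/2) + C3*airybi(-6^(1/3)*a/2), a)


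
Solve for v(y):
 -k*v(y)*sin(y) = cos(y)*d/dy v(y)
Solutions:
 v(y) = C1*exp(k*log(cos(y)))


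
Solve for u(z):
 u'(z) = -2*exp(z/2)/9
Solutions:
 u(z) = C1 - 4*exp(z/2)/9


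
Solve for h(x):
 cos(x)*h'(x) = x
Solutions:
 h(x) = C1 + Integral(x/cos(x), x)


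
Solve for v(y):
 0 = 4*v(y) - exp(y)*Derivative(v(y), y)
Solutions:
 v(y) = C1*exp(-4*exp(-y))


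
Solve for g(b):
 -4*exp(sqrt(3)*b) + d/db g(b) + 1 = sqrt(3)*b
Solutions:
 g(b) = C1 + sqrt(3)*b^2/2 - b + 4*sqrt(3)*exp(sqrt(3)*b)/3


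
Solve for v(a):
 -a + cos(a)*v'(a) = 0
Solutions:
 v(a) = C1 + Integral(a/cos(a), a)


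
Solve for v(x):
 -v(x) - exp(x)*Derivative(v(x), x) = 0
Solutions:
 v(x) = C1*exp(exp(-x))


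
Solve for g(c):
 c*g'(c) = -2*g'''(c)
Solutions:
 g(c) = C1 + Integral(C2*airyai(-2^(2/3)*c/2) + C3*airybi(-2^(2/3)*c/2), c)


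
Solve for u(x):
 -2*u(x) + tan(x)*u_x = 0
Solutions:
 u(x) = C1*sin(x)^2


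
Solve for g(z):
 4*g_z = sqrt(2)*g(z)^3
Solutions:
 g(z) = -sqrt(2)*sqrt(-1/(C1 + sqrt(2)*z))
 g(z) = sqrt(2)*sqrt(-1/(C1 + sqrt(2)*z))


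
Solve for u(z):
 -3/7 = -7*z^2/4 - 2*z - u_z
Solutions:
 u(z) = C1 - 7*z^3/12 - z^2 + 3*z/7


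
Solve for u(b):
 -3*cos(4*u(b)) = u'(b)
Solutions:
 u(b) = -asin((C1 + exp(24*b))/(C1 - exp(24*b)))/4 + pi/4
 u(b) = asin((C1 + exp(24*b))/(C1 - exp(24*b)))/4


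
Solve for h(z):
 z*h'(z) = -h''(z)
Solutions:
 h(z) = C1 + C2*erf(sqrt(2)*z/2)


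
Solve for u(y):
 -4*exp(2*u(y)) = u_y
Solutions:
 u(y) = log(-sqrt(-1/(C1 - 4*y))) - log(2)/2
 u(y) = log(-1/(C1 - 4*y))/2 - log(2)/2


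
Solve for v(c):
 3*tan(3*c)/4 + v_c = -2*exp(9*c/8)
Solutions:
 v(c) = C1 - 16*exp(9*c/8)/9 + log(cos(3*c))/4


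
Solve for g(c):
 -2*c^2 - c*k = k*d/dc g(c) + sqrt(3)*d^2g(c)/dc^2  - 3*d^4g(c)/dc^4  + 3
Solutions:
 g(c) = C1 + C2*exp(-2^(1/3)*c*(2^(1/3)*(-9*k + sqrt(3)*sqrt(27*k^2 - 4*sqrt(3)))^(1/3) + 2*sqrt(3)/(-9*k + sqrt(3)*sqrt(27*k^2 - 4*sqrt(3)))^(1/3))/6) + C3*exp(2^(1/3)*c*(2^(1/3)*(-9*k + sqrt(3)*sqrt(27*k^2 - 4*sqrt(3)))^(1/3) - 2^(1/3)*sqrt(3)*I*(-9*k + sqrt(3)*sqrt(27*k^2 - 4*sqrt(3)))^(1/3) - 8*sqrt(3)/((-1 + sqrt(3)*I)*(-9*k + sqrt(3)*sqrt(27*k^2 - 4*sqrt(3)))^(1/3)))/12) + C4*exp(2^(1/3)*c*(2^(1/3)*(-9*k + sqrt(3)*sqrt(27*k^2 - 4*sqrt(3)))^(1/3) + 2^(1/3)*sqrt(3)*I*(-9*k + sqrt(3)*sqrt(27*k^2 - 4*sqrt(3)))^(1/3) + 8*sqrt(3)/((1 + sqrt(3)*I)*(-9*k + sqrt(3)*sqrt(27*k^2 - 4*sqrt(3)))^(1/3)))/12) - 2*c^3/(3*k) - c^2/2 + 2*sqrt(3)*c^2/k^2 - 3*c/k + sqrt(3)*c/k - 12*c/k^3


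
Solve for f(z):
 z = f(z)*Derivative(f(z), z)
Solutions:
 f(z) = -sqrt(C1 + z^2)
 f(z) = sqrt(C1 + z^2)


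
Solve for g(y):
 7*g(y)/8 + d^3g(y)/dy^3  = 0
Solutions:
 g(y) = C3*exp(-7^(1/3)*y/2) + (C1*sin(sqrt(3)*7^(1/3)*y/4) + C2*cos(sqrt(3)*7^(1/3)*y/4))*exp(7^(1/3)*y/4)


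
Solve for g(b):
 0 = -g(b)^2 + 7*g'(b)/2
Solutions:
 g(b) = -7/(C1 + 2*b)


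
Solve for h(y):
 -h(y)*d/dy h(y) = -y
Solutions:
 h(y) = -sqrt(C1 + y^2)
 h(y) = sqrt(C1 + y^2)


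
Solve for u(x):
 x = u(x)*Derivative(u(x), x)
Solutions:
 u(x) = -sqrt(C1 + x^2)
 u(x) = sqrt(C1 + x^2)


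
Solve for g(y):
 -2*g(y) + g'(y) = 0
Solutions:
 g(y) = C1*exp(2*y)


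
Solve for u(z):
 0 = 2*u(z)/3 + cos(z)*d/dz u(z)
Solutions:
 u(z) = C1*(sin(z) - 1)^(1/3)/(sin(z) + 1)^(1/3)


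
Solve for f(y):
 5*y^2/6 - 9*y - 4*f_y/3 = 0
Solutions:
 f(y) = C1 + 5*y^3/24 - 27*y^2/8


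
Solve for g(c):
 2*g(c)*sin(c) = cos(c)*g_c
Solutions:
 g(c) = C1/cos(c)^2


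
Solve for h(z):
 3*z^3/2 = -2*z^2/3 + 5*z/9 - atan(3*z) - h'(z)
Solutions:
 h(z) = C1 - 3*z^4/8 - 2*z^3/9 + 5*z^2/18 - z*atan(3*z) + log(9*z^2 + 1)/6


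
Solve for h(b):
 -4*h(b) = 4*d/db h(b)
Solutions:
 h(b) = C1*exp(-b)


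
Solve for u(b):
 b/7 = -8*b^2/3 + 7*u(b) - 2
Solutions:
 u(b) = 8*b^2/21 + b/49 + 2/7


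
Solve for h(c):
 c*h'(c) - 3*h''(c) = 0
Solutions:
 h(c) = C1 + C2*erfi(sqrt(6)*c/6)


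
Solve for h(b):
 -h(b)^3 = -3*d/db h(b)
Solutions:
 h(b) = -sqrt(6)*sqrt(-1/(C1 + b))/2
 h(b) = sqrt(6)*sqrt(-1/(C1 + b))/2


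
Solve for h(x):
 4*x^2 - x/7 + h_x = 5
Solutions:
 h(x) = C1 - 4*x^3/3 + x^2/14 + 5*x


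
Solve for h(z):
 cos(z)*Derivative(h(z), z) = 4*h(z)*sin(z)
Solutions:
 h(z) = C1/cos(z)^4


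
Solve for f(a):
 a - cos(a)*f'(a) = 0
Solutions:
 f(a) = C1 + Integral(a/cos(a), a)


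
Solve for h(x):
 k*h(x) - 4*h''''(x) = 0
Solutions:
 h(x) = C1*exp(-sqrt(2)*k^(1/4)*x/2) + C2*exp(sqrt(2)*k^(1/4)*x/2) + C3*exp(-sqrt(2)*I*k^(1/4)*x/2) + C4*exp(sqrt(2)*I*k^(1/4)*x/2)


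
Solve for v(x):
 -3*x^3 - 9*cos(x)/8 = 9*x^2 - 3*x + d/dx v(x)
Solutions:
 v(x) = C1 - 3*x^4/4 - 3*x^3 + 3*x^2/2 - 9*sin(x)/8


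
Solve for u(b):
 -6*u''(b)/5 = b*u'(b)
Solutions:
 u(b) = C1 + C2*erf(sqrt(15)*b/6)


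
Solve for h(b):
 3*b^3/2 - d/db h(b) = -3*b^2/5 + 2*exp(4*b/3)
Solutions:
 h(b) = C1 + 3*b^4/8 + b^3/5 - 3*exp(4*b/3)/2


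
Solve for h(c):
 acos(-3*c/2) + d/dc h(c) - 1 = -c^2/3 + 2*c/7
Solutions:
 h(c) = C1 - c^3/9 + c^2/7 - c*acos(-3*c/2) + c - sqrt(4 - 9*c^2)/3


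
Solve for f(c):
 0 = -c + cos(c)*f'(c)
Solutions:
 f(c) = C1 + Integral(c/cos(c), c)


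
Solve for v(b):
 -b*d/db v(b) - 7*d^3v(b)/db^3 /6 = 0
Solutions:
 v(b) = C1 + Integral(C2*airyai(-6^(1/3)*7^(2/3)*b/7) + C3*airybi(-6^(1/3)*7^(2/3)*b/7), b)


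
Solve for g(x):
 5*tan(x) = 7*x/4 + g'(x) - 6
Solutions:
 g(x) = C1 - 7*x^2/8 + 6*x - 5*log(cos(x))


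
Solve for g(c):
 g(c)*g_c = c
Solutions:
 g(c) = -sqrt(C1 + c^2)
 g(c) = sqrt(C1 + c^2)


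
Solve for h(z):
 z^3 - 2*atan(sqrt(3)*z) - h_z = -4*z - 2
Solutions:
 h(z) = C1 + z^4/4 + 2*z^2 - 2*z*atan(sqrt(3)*z) + 2*z + sqrt(3)*log(3*z^2 + 1)/3


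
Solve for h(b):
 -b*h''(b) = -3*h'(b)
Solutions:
 h(b) = C1 + C2*b^4


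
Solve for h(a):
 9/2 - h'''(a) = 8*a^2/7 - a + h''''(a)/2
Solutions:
 h(a) = C1 + C2*a + C3*a^2 + C4*exp(-2*a) - 2*a^5/105 + 5*a^4/56 + 4*a^3/7


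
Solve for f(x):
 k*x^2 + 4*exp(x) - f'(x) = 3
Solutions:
 f(x) = C1 + k*x^3/3 - 3*x + 4*exp(x)


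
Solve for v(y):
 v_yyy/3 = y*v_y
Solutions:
 v(y) = C1 + Integral(C2*airyai(3^(1/3)*y) + C3*airybi(3^(1/3)*y), y)


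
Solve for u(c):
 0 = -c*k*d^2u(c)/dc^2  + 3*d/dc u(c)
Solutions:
 u(c) = C1 + c^(((re(k) + 3)*re(k) + im(k)^2)/(re(k)^2 + im(k)^2))*(C2*sin(3*log(c)*Abs(im(k))/(re(k)^2 + im(k)^2)) + C3*cos(3*log(c)*im(k)/(re(k)^2 + im(k)^2)))


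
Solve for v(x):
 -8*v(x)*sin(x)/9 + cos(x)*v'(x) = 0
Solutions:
 v(x) = C1/cos(x)^(8/9)


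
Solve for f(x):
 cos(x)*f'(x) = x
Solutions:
 f(x) = C1 + Integral(x/cos(x), x)


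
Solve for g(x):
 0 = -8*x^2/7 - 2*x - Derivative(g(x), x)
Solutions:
 g(x) = C1 - 8*x^3/21 - x^2


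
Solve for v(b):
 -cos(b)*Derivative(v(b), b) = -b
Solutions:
 v(b) = C1 + Integral(b/cos(b), b)


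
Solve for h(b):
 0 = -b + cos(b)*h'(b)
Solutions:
 h(b) = C1 + Integral(b/cos(b), b)


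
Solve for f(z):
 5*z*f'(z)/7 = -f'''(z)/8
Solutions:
 f(z) = C1 + Integral(C2*airyai(-2*5^(1/3)*7^(2/3)*z/7) + C3*airybi(-2*5^(1/3)*7^(2/3)*z/7), z)


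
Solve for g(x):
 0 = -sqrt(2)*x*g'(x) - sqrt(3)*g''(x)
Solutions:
 g(x) = C1 + C2*erf(6^(3/4)*x/6)


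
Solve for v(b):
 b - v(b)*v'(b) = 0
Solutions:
 v(b) = -sqrt(C1 + b^2)
 v(b) = sqrt(C1 + b^2)


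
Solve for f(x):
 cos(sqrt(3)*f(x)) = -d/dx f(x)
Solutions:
 f(x) = sqrt(3)*(pi - asin((exp(2*sqrt(3)*C1) + exp(2*sqrt(3)*x))/(exp(2*sqrt(3)*C1) - exp(2*sqrt(3)*x))))/3
 f(x) = sqrt(3)*asin((exp(2*sqrt(3)*C1) + exp(2*sqrt(3)*x))/(exp(2*sqrt(3)*C1) - exp(2*sqrt(3)*x)))/3


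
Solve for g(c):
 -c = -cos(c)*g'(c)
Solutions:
 g(c) = C1 + Integral(c/cos(c), c)


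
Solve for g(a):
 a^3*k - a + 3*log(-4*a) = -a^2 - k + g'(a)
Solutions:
 g(a) = C1 + a^4*k/4 + a^3/3 - a^2/2 + a*(k - 3 + 6*log(2)) + 3*a*log(-a)


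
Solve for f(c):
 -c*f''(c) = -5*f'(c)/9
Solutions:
 f(c) = C1 + C2*c^(14/9)


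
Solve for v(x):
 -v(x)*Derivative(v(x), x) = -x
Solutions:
 v(x) = -sqrt(C1 + x^2)
 v(x) = sqrt(C1 + x^2)


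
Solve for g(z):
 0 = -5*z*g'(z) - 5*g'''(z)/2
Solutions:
 g(z) = C1 + Integral(C2*airyai(-2^(1/3)*z) + C3*airybi(-2^(1/3)*z), z)


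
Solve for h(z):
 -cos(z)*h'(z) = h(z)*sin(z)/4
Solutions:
 h(z) = C1*cos(z)^(1/4)


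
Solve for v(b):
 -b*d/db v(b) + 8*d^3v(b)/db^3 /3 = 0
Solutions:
 v(b) = C1 + Integral(C2*airyai(3^(1/3)*b/2) + C3*airybi(3^(1/3)*b/2), b)


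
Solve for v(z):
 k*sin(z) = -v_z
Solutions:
 v(z) = C1 + k*cos(z)


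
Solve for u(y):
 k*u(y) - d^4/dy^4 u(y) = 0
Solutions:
 u(y) = C1*exp(-k^(1/4)*y) + C2*exp(k^(1/4)*y) + C3*exp(-I*k^(1/4)*y) + C4*exp(I*k^(1/4)*y)


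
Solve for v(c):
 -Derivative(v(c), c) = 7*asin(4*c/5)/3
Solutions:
 v(c) = C1 - 7*c*asin(4*c/5)/3 - 7*sqrt(25 - 16*c^2)/12


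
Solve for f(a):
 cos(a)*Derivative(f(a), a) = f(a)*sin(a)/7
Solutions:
 f(a) = C1/cos(a)^(1/7)


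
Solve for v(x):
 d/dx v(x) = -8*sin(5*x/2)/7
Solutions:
 v(x) = C1 + 16*cos(5*x/2)/35


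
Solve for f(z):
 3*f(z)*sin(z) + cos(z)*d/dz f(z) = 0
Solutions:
 f(z) = C1*cos(z)^3


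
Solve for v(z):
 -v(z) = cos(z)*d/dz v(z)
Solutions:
 v(z) = C1*sqrt(sin(z) - 1)/sqrt(sin(z) + 1)


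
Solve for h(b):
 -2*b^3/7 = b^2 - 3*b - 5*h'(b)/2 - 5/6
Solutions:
 h(b) = C1 + b^4/35 + 2*b^3/15 - 3*b^2/5 - b/3


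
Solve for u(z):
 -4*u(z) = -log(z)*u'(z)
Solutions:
 u(z) = C1*exp(4*li(z))


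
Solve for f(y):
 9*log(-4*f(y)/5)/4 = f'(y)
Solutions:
 -4*Integral(1/(log(-_y) - log(5) + 2*log(2)), (_y, f(y)))/9 = C1 - y


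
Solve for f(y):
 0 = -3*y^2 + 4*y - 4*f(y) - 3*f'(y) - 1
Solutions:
 f(y) = C1*exp(-4*y/3) - 3*y^2/4 + 17*y/8 - 59/32


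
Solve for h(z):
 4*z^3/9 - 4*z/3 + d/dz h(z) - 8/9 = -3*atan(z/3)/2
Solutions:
 h(z) = C1 - z^4/9 + 2*z^2/3 - 3*z*atan(z/3)/2 + 8*z/9 + 9*log(z^2 + 9)/4


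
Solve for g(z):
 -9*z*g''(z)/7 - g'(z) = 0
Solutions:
 g(z) = C1 + C2*z^(2/9)


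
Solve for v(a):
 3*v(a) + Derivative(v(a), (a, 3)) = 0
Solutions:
 v(a) = C3*exp(-3^(1/3)*a) + (C1*sin(3^(5/6)*a/2) + C2*cos(3^(5/6)*a/2))*exp(3^(1/3)*a/2)


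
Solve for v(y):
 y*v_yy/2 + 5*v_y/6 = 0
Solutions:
 v(y) = C1 + C2/y^(2/3)


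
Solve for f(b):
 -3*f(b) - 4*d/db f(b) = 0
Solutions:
 f(b) = C1*exp(-3*b/4)


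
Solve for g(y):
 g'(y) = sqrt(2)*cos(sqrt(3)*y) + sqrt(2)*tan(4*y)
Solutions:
 g(y) = C1 - sqrt(2)*log(cos(4*y))/4 + sqrt(6)*sin(sqrt(3)*y)/3
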